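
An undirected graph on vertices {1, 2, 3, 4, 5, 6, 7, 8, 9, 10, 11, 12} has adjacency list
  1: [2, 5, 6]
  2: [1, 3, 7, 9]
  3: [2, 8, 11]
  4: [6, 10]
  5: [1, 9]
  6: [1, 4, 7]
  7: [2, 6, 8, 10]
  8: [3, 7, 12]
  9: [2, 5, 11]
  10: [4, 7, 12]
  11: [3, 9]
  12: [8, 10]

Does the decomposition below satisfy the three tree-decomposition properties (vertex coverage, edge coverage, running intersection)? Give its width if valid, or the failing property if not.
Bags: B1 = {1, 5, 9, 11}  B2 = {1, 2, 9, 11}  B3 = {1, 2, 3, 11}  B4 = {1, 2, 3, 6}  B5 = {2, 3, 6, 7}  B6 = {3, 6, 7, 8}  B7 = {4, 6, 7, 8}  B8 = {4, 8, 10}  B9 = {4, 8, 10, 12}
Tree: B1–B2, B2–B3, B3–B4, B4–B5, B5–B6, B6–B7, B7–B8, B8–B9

No — edge (7,10) lies in no bag.

A tree decomposition must satisfy three properties: every vertex lies in some bag; for every edge, both endpoints lie together in some bag; and for every vertex, the bags containing it form a connected subtree. Here edge (7,10) lies in no bag, so the decomposition is invalid.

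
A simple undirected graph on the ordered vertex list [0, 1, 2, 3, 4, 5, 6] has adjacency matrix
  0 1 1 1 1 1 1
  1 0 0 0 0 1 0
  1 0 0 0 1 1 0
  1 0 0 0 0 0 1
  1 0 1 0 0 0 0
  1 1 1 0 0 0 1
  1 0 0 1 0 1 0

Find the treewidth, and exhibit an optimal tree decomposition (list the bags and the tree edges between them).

Treewidth 2.
One such decomposition:
Bags: B1 = {0, 2, 5}  B2 = {0, 2, 4}  B3 = {0, 1, 5}  B4 = {0, 5, 6}  B5 = {0, 3, 6}
Tree: B1–B2, B1–B3, B3–B4, B4–B5

The largest bag has 3 vertices, giving width 2; this decomposition certifies tw(G) ≤ 2. On the other hand G contains the 3-clique {0, 3, 6}. A clique must lie in a single bag of any decomposition, so no decomposition can have width below 2. Therefore the treewidth is 2.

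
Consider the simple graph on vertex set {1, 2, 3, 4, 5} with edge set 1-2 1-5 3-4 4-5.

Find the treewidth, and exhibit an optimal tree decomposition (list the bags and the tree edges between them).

Every bag has size at most 2, so the width is 2 − 1 = 1 and tw(G) ≤ 1. G has an edge, so its treewidth is at least 1. The upper and lower bounds meet at 1, so that is the treewidth.

Treewidth 1.
One optimal decomposition is:
Bags: B1 = {3, 4}  B2 = {4, 5}  B3 = {1, 5}  B4 = {1, 2}
Tree: B1–B2, B2–B3, B3–B4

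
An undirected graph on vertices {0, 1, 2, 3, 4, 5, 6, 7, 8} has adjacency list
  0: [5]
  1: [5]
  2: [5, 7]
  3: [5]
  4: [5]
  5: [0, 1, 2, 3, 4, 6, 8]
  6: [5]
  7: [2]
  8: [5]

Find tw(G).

1

A width-1 tree decomposition is:
Bags: B1 = {1, 5}  B2 = {3, 5}  B3 = {4, 5}  B4 = {2, 5}  B5 = {0, 5}  B6 = {2, 7}  B7 = {5, 6}  B8 = {5, 8}
Tree: B1–B2, B1–B3, B3–B4, B4–B5, B4–B6, B1–B7, B4–B8
The largest bag has 2 vertices, giving width 1; this decomposition certifies tw(G) ≤ 1. Any graph with an edge has treewidth ≥ 1, and G has the edge 5–1. Combining the bounds, tw(G) = 1.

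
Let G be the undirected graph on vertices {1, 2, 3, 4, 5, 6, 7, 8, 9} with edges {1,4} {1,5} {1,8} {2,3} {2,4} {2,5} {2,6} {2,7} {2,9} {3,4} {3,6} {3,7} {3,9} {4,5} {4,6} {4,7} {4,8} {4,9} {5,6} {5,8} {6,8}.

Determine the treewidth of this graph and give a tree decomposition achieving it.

The largest bag has 4 vertices, giving width 3; this decomposition certifies tw(G) ≤ 3. For the lower bound, the 4 vertices {1, 4, 5, 8} are pairwise adjacent, and any tree decomposition puts a clique entirely inside one bag — forcing width ≥ 3. Therefore the treewidth is 3.

Treewidth 3.
Bags: B1 = {2, 3, 4, 9}  B2 = {2, 3, 4, 7}  B3 = {2, 3, 4, 6}  B4 = {2, 4, 5, 6}  B5 = {4, 5, 6, 8}  B6 = {1, 4, 5, 8}
Tree: B1–B2, B1–B3, B3–B4, B4–B5, B5–B6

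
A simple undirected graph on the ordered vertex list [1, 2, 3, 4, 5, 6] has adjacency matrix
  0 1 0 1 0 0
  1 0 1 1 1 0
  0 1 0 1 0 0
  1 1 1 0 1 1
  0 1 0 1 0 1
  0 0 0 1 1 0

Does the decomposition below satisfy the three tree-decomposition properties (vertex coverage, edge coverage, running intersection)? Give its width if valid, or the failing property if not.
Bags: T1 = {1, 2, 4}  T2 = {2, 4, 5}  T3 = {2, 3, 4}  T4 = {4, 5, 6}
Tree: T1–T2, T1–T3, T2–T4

Checking the three conditions: (i) the bags cover all of {1, 2, 3, 4, 5, 6}; (ii) for each edge, some bag contains both endpoints; (iii) the bags containing any fixed vertex form a subtree. All hold, so the decomposition is valid with width 3 − 1 = 2.

Yes; width 2.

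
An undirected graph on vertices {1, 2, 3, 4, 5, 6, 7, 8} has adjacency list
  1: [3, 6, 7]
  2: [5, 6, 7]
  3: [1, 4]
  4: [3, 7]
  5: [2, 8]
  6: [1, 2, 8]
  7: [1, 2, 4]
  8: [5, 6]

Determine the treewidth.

2

A width-2 tree decomposition is:
Bags: B1 = {5, 6, 8}  B2 = {2, 5, 6}  B3 = {1, 2, 6}  B4 = {1, 2, 7}  B5 = {1, 3, 7}  B6 = {3, 4, 7}
Tree: B1–B2, B2–B3, B3–B4, B4–B5, B5–B6
Every bag has size at most 3, so the width is 3 − 1 = 2 and tw(G) ≤ 2. The edges 8–5–2–6–8 form a cycle, so G is not a tree and its treewidth is at least 2. Hence tw(G) = 2 exactly.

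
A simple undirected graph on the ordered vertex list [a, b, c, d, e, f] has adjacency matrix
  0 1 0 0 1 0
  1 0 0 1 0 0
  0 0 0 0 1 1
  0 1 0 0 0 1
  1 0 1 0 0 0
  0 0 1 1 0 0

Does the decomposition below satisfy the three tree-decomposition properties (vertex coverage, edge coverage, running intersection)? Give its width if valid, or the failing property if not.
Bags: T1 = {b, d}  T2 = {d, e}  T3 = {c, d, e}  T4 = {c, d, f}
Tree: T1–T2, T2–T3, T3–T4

No — vertex a appears in no bag.

A tree decomposition must satisfy three properties: every vertex lies in some bag; for every edge, both endpoints lie together in some bag; and for every vertex, the bags containing it form a connected subtree. Here vertex a appears in no bag, so the decomposition is invalid.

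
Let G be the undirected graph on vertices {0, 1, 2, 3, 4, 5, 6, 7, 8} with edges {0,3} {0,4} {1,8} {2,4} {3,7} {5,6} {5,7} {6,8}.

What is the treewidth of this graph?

1

A width-1 tree decomposition is:
Bags: B1 = {1, 8}  B2 = {6, 8}  B3 = {5, 6}  B4 = {5, 7}  B5 = {3, 7}  B6 = {0, 3}  B7 = {0, 4}  B8 = {2, 4}
Tree: B1–B2, B2–B3, B3–B4, B4–B5, B5–B6, B6–B7, B7–B8
Every bag has size at most 2, so the width is 2 − 1 = 1 and tw(G) ≤ 1. G has an edge, so its treewidth is at least 1. The upper and lower bounds meet at 1, so that is the treewidth.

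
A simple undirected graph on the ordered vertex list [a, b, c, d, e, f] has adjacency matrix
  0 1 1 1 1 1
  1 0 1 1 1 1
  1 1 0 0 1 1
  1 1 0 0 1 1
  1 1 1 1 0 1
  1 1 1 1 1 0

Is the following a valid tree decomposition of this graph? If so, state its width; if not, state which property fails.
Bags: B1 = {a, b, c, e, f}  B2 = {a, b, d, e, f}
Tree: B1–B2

Vertex coverage: the bags together contain {a, b, c, d, e, f}, the full vertex set. Edge coverage: each edge of G has both endpoints in at least one bag. Running intersection: for every vertex, the bags containing it form a connected subtree. All three properties hold, so this is a valid tree decomposition of width max|bag| − 1 = 4, and hence tw(G) ≤ 4.

Yes; width 4.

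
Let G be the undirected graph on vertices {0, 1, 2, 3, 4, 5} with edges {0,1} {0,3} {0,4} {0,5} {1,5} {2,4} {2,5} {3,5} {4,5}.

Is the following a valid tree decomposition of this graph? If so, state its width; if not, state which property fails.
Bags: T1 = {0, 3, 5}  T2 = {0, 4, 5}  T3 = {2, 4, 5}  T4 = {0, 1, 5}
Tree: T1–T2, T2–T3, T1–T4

Yes; width 2.

Every vertex of G appears in some bag (union = {0, 1, 2, 3, 4, 5}); every edge is covered by a bag; and for each vertex v the set of bags containing v is connected in the bag tree. The decomposition is therefore valid. The largest bag has 3 vertices, so the width is 2.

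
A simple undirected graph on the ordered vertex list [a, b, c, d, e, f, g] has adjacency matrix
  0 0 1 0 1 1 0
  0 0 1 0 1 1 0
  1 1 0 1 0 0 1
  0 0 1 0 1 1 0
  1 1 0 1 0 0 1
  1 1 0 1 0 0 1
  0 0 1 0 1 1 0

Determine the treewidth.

A width-3 tree decomposition is:
Bags: B1 = {b, c, e, f}  B2 = {a, c, e, f}  B3 = {c, e, f, g}  B4 = {c, d, e, f}
Tree: B1–B2, B2–B3, B3–B4
Every bag has size at most 4, so the width is 4 − 1 = 3 and tw(G) ≤ 3. For the lower bound: the 4 vertex sets {b,e}, {a,c}, {f}, {g} are disjoint, each induces a connected subgraph, and every pair is joined by at least one edge of G. Contracting each set to a single vertex therefore yields K_{4} as a minor, and since treewidth is minor-monotone, tw(G) ≥ tw(K_{4}) = 3. The upper and lower bounds meet at 3, so that is the treewidth.

3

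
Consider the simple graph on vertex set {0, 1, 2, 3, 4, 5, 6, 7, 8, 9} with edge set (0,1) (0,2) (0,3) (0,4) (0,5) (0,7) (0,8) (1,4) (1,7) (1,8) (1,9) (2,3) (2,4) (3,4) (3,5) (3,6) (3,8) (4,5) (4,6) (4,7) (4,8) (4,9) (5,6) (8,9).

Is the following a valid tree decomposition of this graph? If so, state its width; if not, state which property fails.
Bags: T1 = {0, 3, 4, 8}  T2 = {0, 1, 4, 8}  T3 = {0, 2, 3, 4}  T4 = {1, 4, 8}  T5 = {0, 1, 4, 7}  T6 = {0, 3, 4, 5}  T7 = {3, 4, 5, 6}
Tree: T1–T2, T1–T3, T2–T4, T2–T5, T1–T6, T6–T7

A tree decomposition must satisfy three properties: every vertex lies in some bag; for every edge, both endpoints lie together in some bag; and for every vertex, the bags containing it form a connected subtree. Here vertex 9 appears in no bag, so the decomposition is invalid.

No — vertex 9 appears in no bag.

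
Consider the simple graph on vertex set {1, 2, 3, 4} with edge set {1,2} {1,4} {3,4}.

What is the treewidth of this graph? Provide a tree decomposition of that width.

Treewidth 1.
Bags: B1 = {3, 4}  B2 = {1, 4}  B3 = {1, 2}
Tree: B1–B2, B2–B3

Every bag has size at most 2, so the width is 2 − 1 = 1 and tw(G) ≤ 1. Any graph with an edge has treewidth ≥ 1, and G has the edge 3–4. Hence tw(G) = 1 exactly.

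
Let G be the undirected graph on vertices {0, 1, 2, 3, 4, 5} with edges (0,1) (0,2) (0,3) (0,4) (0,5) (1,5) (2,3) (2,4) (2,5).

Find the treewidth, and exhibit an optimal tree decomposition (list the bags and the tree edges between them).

The largest bag has 3 vertices, giving width 2; this decomposition certifies tw(G) ≤ 2. For the lower bound, the 3 vertices {0, 1, 5} are pairwise adjacent, and any tree decomposition puts a clique entirely inside one bag — forcing width ≥ 2. Therefore the treewidth is 2.

Treewidth 2.
Bags: B1 = {0, 2, 3}  B2 = {0, 2, 5}  B3 = {0, 2, 4}  B4 = {0, 1, 5}
Tree: B1–B2, B2–B3, B2–B4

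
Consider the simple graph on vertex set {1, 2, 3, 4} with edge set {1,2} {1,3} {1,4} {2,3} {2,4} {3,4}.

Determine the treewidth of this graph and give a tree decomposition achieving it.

Treewidth 3.
One such decomposition:
Bags: B1 = {1, 2, 3, 4}
Tree: (single bag)

With just one bag of size 4, the width is 4 − 1 = 3, so tw(G) ≤ 3. On the other hand G contains the 4-clique {1, 2, 3, 4}. A clique must lie in a single bag of any decomposition, so no decomposition can have width below 3. Therefore the treewidth is 3.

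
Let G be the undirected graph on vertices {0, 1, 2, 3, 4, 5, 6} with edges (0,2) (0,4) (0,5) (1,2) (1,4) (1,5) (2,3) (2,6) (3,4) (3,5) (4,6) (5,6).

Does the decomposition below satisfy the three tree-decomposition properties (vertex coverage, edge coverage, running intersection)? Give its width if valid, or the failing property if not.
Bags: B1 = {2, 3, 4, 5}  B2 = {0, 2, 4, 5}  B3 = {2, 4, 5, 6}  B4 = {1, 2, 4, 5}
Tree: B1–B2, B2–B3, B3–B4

Yes; width 3.

Checking the three conditions: (i) the bags cover all of {0, 1, 2, 3, 4, 5, 6}; (ii) for each edge, some bag contains both endpoints; (iii) the bags containing any fixed vertex form a subtree. All hold, so the decomposition is valid with width 4 − 1 = 3.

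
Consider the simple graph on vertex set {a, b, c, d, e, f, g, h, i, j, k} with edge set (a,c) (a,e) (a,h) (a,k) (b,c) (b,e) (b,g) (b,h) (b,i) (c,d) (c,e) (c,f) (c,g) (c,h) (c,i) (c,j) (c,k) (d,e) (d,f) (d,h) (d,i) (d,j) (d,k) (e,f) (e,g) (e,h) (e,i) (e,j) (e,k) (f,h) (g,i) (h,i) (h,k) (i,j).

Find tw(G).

4

A width-4 tree decomposition is:
Bags: B1 = {c, d, e, h, k}  B2 = {a, c, e, h, k}  B3 = {c, d, e, f, h}  B4 = {c, d, e, h, i}  B5 = {b, c, e, h, i}  B6 = {b, c, e, g, i}  B7 = {c, d, e, i, j}
Tree: B1–B2, B1–B3, B3–B4, B4–B5, B5–B6, B4–B7
Each bag holds 5 vertices, so the decomposition has width 4, which upper-bounds the treewidth. For the lower bound, the 5 vertices {b, c, e, g, i} are pairwise adjacent, and any tree decomposition puts a clique entirely inside one bag — forcing width ≥ 4. Hence tw(G) = 4 exactly.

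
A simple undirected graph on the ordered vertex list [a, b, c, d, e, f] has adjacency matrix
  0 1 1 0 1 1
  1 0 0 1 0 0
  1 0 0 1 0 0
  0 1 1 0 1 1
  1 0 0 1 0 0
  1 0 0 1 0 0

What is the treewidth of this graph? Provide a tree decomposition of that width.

The largest bag has 3 vertices, giving width 2; this decomposition certifies tw(G) ≤ 2. Since d–b–a–e–d is a cycle in G, G is not acyclic. Forests are exactly the graphs of treewidth ≤ 1, so tw(G) ≥ 2. Hence tw(G) = 2 exactly.

Treewidth 2.
Bags: B1 = {a, b, d}  B2 = {a, d, e}  B3 = {a, c, d}  B4 = {a, d, f}
Tree: B1–B2, B2–B3, B3–B4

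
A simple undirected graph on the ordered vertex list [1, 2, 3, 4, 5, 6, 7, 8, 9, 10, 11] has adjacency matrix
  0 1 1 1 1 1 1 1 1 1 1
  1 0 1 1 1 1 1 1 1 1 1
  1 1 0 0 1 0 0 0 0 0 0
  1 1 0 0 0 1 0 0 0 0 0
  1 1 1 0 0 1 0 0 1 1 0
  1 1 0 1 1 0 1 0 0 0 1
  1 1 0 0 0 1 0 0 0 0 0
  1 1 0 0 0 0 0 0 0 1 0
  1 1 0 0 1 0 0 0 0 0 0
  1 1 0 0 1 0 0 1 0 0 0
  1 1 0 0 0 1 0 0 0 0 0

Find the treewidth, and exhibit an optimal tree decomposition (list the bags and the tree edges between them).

Treewidth 3.
One such decomposition:
Bags: B1 = {1, 2, 5, 6}  B2 = {1, 2, 4, 6}  B3 = {1, 2, 6, 11}  B4 = {1, 2, 5, 10}  B5 = {1, 2, 3, 5}  B6 = {1, 2, 8, 10}  B7 = {1, 2, 6, 7}  B8 = {1, 2, 5, 9}
Tree: B1–B2, B2–B3, B1–B4, B4–B5, B4–B6, B1–B7, B4–B8

Every bag has size at most 4, so the width is 4 − 1 = 3 and tw(G) ≤ 3. Conversely, {1, 2, 4, 6} is a clique of size 4, and the vertices of any clique must share a bag in every tree decomposition; so some bag has ≥ 4 vertices and tw(G) ≥ 3. Combining the bounds, tw(G) = 3.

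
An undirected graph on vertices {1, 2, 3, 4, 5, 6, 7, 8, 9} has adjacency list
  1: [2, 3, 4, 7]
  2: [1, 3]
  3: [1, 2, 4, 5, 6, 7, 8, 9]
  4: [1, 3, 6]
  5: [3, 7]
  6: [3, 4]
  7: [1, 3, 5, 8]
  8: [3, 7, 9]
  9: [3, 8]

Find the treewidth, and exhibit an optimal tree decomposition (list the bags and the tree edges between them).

Treewidth 2.
One optimal decomposition is:
Bags: B1 = {1, 3, 7}  B2 = {3, 5, 7}  B3 = {1, 2, 3}  B4 = {1, 3, 4}  B5 = {3, 7, 8}  B6 = {3, 4, 6}  B7 = {3, 8, 9}
Tree: B1–B2, B1–B3, B3–B4, B2–B5, B4–B6, B5–B7

The largest bag has 3 vertices, giving width 2; this decomposition certifies tw(G) ≤ 2. For the lower bound, the 3 vertices {1, 2, 3} are pairwise adjacent, and any tree decomposition puts a clique entirely inside one bag — forcing width ≥ 2. Therefore the treewidth is 2.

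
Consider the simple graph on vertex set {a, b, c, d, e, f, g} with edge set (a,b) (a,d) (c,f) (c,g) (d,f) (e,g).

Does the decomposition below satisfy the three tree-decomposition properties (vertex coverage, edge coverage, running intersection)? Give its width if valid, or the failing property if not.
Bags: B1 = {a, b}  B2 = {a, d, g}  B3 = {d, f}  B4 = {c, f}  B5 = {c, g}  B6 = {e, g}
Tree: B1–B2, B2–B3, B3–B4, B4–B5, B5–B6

No — bags containing vertex g are not connected in the tree.

A tree decomposition must satisfy three properties: every vertex lies in some bag; for every edge, both endpoints lie together in some bag; and for every vertex, the bags containing it form a connected subtree. Here bags containing vertex g are not connected in the tree, so the decomposition is invalid.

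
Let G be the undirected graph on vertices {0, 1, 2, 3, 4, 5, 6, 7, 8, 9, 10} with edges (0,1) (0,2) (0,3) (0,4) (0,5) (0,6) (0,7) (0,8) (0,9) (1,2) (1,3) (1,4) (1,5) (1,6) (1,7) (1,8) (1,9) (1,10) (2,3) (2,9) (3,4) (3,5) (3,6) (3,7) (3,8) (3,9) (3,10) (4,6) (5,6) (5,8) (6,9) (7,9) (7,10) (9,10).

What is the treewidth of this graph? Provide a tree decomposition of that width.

Every bag has size at most 5, so the width is 5 − 1 = 4 and tw(G) ≤ 4. Conversely, {0, 1, 3, 5, 8} is a clique of size 5, and the vertices of any clique must share a bag in every tree decomposition; so some bag has ≥ 5 vertices and tw(G) ≥ 4. Combining the bounds, tw(G) = 4.

Treewidth 4.
One optimal decomposition is:
Bags: B1 = {0, 1, 3, 5, 6}  B2 = {0, 1, 3, 6, 9}  B3 = {0, 1, 3, 7, 9}  B4 = {1, 3, 7, 9, 10}  B5 = {0, 1, 3, 5, 8}  B6 = {0, 1, 2, 3, 9}  B7 = {0, 1, 3, 4, 6}
Tree: B1–B2, B2–B3, B3–B4, B1–B5, B2–B6, B1–B7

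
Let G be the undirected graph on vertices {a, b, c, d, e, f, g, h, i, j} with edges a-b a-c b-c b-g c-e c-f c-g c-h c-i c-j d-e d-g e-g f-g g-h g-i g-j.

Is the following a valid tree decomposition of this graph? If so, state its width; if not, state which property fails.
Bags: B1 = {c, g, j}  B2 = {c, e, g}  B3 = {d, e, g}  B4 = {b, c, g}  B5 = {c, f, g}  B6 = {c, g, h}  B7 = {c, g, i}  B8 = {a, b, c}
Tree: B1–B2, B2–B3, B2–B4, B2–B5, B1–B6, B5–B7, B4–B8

Vertex coverage: the bags together contain {a, b, c, d, e, f, g, h, i, j}, the full vertex set. Edge coverage: each edge of G has both endpoints in at least one bag. Running intersection: for every vertex, the bags containing it form a connected subtree. All three properties hold, so this is a valid tree decomposition of width max|bag| − 1 = 2, and hence tw(G) ≤ 2.

Yes; width 2.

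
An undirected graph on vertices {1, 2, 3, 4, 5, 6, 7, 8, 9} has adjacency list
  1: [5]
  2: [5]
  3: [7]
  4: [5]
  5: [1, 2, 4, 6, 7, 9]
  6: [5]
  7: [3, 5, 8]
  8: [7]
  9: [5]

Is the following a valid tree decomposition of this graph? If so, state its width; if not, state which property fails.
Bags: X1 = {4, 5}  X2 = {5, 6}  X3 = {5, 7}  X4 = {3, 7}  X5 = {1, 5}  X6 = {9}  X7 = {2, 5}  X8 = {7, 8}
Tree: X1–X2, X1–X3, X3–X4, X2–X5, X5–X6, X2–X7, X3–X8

A tree decomposition must satisfy three properties: every vertex lies in some bag; for every edge, both endpoints lie together in some bag; and for every vertex, the bags containing it form a connected subtree. Here edge (5,9) lies in no bag, so the decomposition is invalid.

No — edge (5,9) lies in no bag.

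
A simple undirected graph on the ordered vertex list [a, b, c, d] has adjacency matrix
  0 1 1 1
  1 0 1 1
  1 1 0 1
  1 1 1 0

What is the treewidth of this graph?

3

A width-3 tree decomposition is:
Bags: B1 = {a, b, c, d}
Tree: (single bag)
A single bag containing all 4 vertices is trivially a valid decomposition of width 3. For the lower bound, the 4 vertices {a, b, c, d} are pairwise adjacent, and any tree decomposition puts a clique entirely inside one bag — forcing width ≥ 3. The upper and lower bounds meet at 3, so that is the treewidth.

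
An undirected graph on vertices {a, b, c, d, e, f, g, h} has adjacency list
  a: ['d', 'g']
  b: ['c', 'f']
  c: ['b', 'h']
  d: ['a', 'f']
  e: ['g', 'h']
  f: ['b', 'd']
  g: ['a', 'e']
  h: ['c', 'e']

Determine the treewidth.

A width-2 tree decomposition is:
Bags: B1 = {e, g, h}  B2 = {a, g, h}  B3 = {a, d, h}  B4 = {d, f, h}  B5 = {b, f, h}  B6 = {b, c, h}
Tree: B1–B2, B2–B3, B3–B4, B4–B5, B5–B6
Each bag holds 3 vertices, so the decomposition has width 2, which upper-bounds the treewidth. Since h–e–g–a–d–f–b–c–h is a cycle in G, G is not acyclic. Forests are exactly the graphs of treewidth ≤ 1, so tw(G) ≥ 2. Therefore the treewidth is 2.

2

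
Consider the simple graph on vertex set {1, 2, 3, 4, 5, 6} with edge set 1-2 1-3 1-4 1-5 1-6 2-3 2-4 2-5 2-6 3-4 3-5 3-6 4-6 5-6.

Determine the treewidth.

4

A width-4 tree decomposition is:
Bags: B1 = {1, 2, 3, 5, 6}  B2 = {1, 2, 3, 4, 6}
Tree: B1–B2
Every bag has size at most 5, so the width is 5 − 1 = 4 and tw(G) ≤ 4. For the lower bound, the 5 vertices {1, 2, 3, 4, 6} are pairwise adjacent, and any tree decomposition puts a clique entirely inside one bag — forcing width ≥ 4. Therefore the treewidth is 4.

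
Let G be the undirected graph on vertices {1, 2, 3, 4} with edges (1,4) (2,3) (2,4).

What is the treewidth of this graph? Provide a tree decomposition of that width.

Treewidth 1.
One optimal decomposition is:
Bags: B1 = {1, 4}  B2 = {2, 4}  B3 = {2, 3}
Tree: B1–B2, B2–B3

Every bag has size at most 2, so the width is 2 − 1 = 1 and tw(G) ≤ 1. Any graph with an edge has treewidth ≥ 1, and G has the edge 1–4. Therefore the treewidth is 1.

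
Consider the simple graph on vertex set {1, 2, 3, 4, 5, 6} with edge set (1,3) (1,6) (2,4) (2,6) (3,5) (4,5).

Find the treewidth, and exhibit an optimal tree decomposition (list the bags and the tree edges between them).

Treewidth 2.
One optimal decomposition is:
Bags: B1 = {3, 4, 5}  B2 = {2, 3, 4}  B3 = {2, 3, 6}  B4 = {1, 3, 6}
Tree: B1–B2, B2–B3, B3–B4

The largest bag has 3 vertices, giving width 2; this decomposition certifies tw(G) ≤ 2. Since 3–5–4–2–6–1–3 is a cycle in G, G is not acyclic. Forests are exactly the graphs of treewidth ≤ 1, so tw(G) ≥ 2. Hence tw(G) = 2 exactly.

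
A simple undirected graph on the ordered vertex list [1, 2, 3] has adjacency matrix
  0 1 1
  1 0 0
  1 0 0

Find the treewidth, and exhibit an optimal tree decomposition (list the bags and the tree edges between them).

Treewidth 1.
Bags: B1 = {1, 3}  B2 = {1, 2}
Tree: B1–B2

The largest bag has 2 vertices, giving width 1; this decomposition certifies tw(G) ≤ 1. Since G has at least one edge (e.g. 3–1), it is not an edgeless graph, so tw(G) ≥ 1. Therefore the treewidth is 1.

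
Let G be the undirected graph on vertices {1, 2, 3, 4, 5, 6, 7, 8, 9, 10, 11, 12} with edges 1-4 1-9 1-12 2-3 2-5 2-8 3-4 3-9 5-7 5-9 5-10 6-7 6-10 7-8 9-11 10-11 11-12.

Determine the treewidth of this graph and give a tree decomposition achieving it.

Treewidth 3.
One optimal decomposition is:
Bags: B1 = {1, 4, 11, 12}  B2 = {1, 4, 9, 11}  B3 = {3, 4, 9, 11}  B4 = {3, 9, 10, 11}  B5 = {3, 5, 9, 10}  B6 = {2, 3, 5, 10}  B7 = {2, 5, 6, 10}  B8 = {2, 5, 6, 7}  B9 = {2, 6, 7, 8}
Tree: B1–B2, B2–B3, B3–B4, B4–B5, B5–B6, B6–B7, B7–B8, B8–B9

Every bag has size at most 4, so the width is 4 − 1 = 3 and tw(G) ≤ 3. For the lower bound: the 4 vertex sets {1,4,12}, {11}, {9}, {2,3,5,10} are disjoint, each induces a connected subgraph, and every pair is joined by at least one edge of G. Contracting each set to a single vertex therefore yields K_{4} as a minor, and since treewidth is minor-monotone, tw(G) ≥ tw(K_{4}) = 3. Hence tw(G) = 3 exactly.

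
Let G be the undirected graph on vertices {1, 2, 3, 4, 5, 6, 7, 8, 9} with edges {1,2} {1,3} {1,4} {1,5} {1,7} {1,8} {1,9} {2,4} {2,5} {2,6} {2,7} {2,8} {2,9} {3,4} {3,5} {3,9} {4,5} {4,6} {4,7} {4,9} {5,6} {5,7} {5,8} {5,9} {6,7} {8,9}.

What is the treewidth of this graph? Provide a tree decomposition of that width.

Every bag has size at most 5, so the width is 5 − 1 = 4 and tw(G) ≤ 4. On the other hand G contains the 5-clique {1, 2, 5, 8, 9}. A clique must lie in a single bag of any decomposition, so no decomposition can have width below 4. Therefore the treewidth is 4.

Treewidth 4.
One optimal decomposition is:
Bags: B1 = {1, 2, 4, 5, 9}  B2 = {1, 3, 4, 5, 9}  B3 = {1, 2, 4, 5, 7}  B4 = {1, 2, 5, 8, 9}  B5 = {2, 4, 5, 6, 7}
Tree: B1–B2, B1–B3, B1–B4, B3–B5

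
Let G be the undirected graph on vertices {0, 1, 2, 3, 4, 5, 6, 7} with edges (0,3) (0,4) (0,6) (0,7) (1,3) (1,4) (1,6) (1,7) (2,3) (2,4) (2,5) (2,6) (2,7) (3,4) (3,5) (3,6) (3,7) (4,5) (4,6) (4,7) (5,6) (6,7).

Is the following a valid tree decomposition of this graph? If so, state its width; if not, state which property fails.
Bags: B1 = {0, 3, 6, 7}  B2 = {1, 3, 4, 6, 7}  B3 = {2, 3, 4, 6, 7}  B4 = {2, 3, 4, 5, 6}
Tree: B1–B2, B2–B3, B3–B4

A tree decomposition must satisfy three properties: every vertex lies in some bag; for every edge, both endpoints lie together in some bag; and for every vertex, the bags containing it form a connected subtree. Here edge (4,0) lies in no bag, so the decomposition is invalid.

No — edge (4,0) lies in no bag.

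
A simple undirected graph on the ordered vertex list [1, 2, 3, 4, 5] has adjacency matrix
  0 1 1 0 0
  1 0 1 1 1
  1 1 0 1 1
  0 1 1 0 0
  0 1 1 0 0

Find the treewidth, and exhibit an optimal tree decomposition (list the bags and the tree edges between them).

Treewidth 2.
Bags: B1 = {2, 3, 4}  B2 = {1, 2, 3}  B3 = {2, 3, 5}
Tree: B1–B2, B2–B3

Every bag has size at most 3, so the width is 3 − 1 = 2 and tw(G) ≤ 2. For the lower bound, the 3 vertices {1, 2, 3} are pairwise adjacent, and any tree decomposition puts a clique entirely inside one bag — forcing width ≥ 2. Therefore the treewidth is 2.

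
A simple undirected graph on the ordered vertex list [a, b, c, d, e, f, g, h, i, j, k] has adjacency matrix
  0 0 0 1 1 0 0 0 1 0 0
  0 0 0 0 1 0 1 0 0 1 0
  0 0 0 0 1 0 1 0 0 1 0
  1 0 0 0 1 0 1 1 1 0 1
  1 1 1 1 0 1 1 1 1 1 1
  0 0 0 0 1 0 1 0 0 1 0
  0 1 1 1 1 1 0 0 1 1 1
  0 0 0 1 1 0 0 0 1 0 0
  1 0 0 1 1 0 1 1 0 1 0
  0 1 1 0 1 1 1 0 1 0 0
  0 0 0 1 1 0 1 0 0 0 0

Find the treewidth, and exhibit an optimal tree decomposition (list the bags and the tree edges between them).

Treewidth 3.
Bags: B1 = {e, g, i, j}  B2 = {d, e, g, i}  B3 = {a, d, e, i}  B4 = {d, e, g, k}  B5 = {d, e, h, i}  B6 = {e, f, g, j}  B7 = {b, e, g, j}  B8 = {c, e, g, j}
Tree: B1–B2, B2–B3, B2–B4, B3–B5, B1–B6, B1–B7, B7–B8

The largest bag has 4 vertices, giving width 3; this decomposition certifies tw(G) ≤ 3. On the other hand G contains the 4-clique {d, e, g, k}. A clique must lie in a single bag of any decomposition, so no decomposition can have width below 3. Combining the bounds, tw(G) = 3.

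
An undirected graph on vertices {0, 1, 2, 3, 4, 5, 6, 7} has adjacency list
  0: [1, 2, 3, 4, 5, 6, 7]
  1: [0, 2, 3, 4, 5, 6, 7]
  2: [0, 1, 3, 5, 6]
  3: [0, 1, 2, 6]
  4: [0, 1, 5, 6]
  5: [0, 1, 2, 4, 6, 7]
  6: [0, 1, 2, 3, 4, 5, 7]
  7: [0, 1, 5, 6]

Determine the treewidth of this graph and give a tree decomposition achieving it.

Each bag holds 5 vertices, so the decomposition has width 4, which upper-bounds the treewidth. For the lower bound, the 5 vertices {0, 1, 2, 3, 6} are pairwise adjacent, and any tree decomposition puts a clique entirely inside one bag — forcing width ≥ 4. Hence tw(G) = 4 exactly.

Treewidth 4.
One optimal decomposition is:
Bags: B1 = {0, 1, 5, 6, 7}  B2 = {0, 1, 2, 5, 6}  B3 = {0, 1, 4, 5, 6}  B4 = {0, 1, 2, 3, 6}
Tree: B1–B2, B1–B3, B2–B4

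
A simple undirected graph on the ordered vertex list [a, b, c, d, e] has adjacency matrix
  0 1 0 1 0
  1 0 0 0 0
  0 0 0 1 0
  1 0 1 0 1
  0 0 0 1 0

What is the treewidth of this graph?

A width-1 tree decomposition is:
Bags: B1 = {d, e}  B2 = {a, d}  B3 = {a, b}  B4 = {c, d}
Tree: B1–B2, B2–B3, B2–B4
Every bag has size at most 2, so the width is 2 − 1 = 1 and tw(G) ≤ 1. Any graph with an edge has treewidth ≥ 1, and G has the edge e–d. Hence tw(G) = 1 exactly.

1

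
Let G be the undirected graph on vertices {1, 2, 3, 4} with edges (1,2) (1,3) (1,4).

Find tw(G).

1

A width-1 tree decomposition is:
Bags: B1 = {1, 2}  B2 = {1, 3}  B3 = {1, 4}
Tree: B1–B2, B1–B3
Each bag holds 2 vertices, so the decomposition has width 1, which upper-bounds the treewidth. G has an edge, so its treewidth is at least 1. Combining the bounds, tw(G) = 1.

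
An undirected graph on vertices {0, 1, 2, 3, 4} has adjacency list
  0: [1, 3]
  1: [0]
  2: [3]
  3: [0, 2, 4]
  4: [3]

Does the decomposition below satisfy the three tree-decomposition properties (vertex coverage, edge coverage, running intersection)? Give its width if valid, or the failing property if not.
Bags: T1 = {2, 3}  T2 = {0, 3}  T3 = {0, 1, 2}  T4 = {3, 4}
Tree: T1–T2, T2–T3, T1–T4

A tree decomposition must satisfy three properties: every vertex lies in some bag; for every edge, both endpoints lie together in some bag; and for every vertex, the bags containing it form a connected subtree. Here bags containing vertex 2 are not connected in the tree, so the decomposition is invalid.

No — bags containing vertex 2 are not connected in the tree.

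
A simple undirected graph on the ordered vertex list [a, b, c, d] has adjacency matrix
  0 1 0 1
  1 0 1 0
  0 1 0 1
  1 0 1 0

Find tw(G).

2

A width-2 tree decomposition is:
Bags: B1 = {a, c, d}  B2 = {a, b, c}
Tree: B1–B2
The largest bag has 3 vertices, giving width 2; this decomposition certifies tw(G) ≤ 2. The edges a–d–c–b–a form a cycle, so G is not a tree and its treewidth is at least 2. The upper and lower bounds meet at 2, so that is the treewidth.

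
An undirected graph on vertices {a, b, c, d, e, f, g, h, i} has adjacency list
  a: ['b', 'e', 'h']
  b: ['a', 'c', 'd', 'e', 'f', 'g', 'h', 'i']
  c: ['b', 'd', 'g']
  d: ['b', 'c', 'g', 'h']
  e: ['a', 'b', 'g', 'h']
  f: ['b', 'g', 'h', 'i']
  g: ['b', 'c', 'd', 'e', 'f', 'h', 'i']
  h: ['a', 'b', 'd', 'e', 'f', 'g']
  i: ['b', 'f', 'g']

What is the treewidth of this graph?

3

A width-3 tree decomposition is:
Bags: B1 = {b, e, g, h}  B2 = {a, b, e, h}  B3 = {b, f, g, h}  B4 = {b, f, g, i}  B5 = {b, d, g, h}  B6 = {b, c, d, g}
Tree: B1–B2, B1–B3, B3–B4, B1–B5, B5–B6
Each bag holds 4 vertices, so the decomposition has width 3, which upper-bounds the treewidth. For the lower bound, the 4 vertices {b, d, g, h} are pairwise adjacent, and any tree decomposition puts a clique entirely inside one bag — forcing width ≥ 3. The upper and lower bounds meet at 3, so that is the treewidth.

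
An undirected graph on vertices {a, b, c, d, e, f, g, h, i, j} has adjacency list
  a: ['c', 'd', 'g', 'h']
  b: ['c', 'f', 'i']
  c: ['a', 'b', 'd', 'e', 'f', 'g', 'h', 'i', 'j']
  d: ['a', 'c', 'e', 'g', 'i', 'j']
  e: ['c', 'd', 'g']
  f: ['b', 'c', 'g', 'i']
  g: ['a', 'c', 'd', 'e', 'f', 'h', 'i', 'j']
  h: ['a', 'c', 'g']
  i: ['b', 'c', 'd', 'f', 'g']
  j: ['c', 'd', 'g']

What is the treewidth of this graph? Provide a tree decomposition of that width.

Treewidth 3.
One optimal decomposition is:
Bags: B1 = {c, f, g, i}  B2 = {c, d, g, i}  B3 = {b, c, f, i}  B4 = {a, c, d, g}  B5 = {c, d, g, j}  B6 = {a, c, g, h}  B7 = {c, d, e, g}
Tree: B1–B2, B1–B3, B2–B4, B4–B5, B4–B6, B4–B7

Each bag holds 4 vertices, so the decomposition has width 3, which upper-bounds the treewidth. Conversely, {c, d, g, j} is a clique of size 4, and the vertices of any clique must share a bag in every tree decomposition; so some bag has ≥ 4 vertices and tw(G) ≥ 3. The upper and lower bounds meet at 3, so that is the treewidth.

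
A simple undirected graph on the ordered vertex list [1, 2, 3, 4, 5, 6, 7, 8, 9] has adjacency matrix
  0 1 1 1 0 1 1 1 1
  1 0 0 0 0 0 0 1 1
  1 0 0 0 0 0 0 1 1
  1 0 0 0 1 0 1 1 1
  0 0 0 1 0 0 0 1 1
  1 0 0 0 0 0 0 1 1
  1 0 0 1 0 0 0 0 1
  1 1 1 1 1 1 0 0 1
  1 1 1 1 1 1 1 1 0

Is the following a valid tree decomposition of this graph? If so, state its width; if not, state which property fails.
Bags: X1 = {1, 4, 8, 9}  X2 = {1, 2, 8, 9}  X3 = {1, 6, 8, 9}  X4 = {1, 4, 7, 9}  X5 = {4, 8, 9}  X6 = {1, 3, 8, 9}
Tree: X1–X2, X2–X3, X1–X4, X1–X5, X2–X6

A tree decomposition must satisfy three properties: every vertex lies in some bag; for every edge, both endpoints lie together in some bag; and for every vertex, the bags containing it form a connected subtree. Here vertex 5 appears in no bag, so the decomposition is invalid.

No — vertex 5 appears in no bag.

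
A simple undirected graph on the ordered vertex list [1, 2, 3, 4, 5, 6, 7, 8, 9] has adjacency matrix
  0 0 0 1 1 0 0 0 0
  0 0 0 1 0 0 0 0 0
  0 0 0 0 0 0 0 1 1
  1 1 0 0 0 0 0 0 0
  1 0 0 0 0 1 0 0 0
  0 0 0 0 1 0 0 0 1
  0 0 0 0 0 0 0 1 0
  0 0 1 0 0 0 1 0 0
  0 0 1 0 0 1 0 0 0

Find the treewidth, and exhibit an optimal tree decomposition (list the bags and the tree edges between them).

Treewidth 1.
One such decomposition:
Bags: B1 = {7, 8}  B2 = {3, 8}  B3 = {3, 9}  B4 = {6, 9}  B5 = {5, 6}  B6 = {1, 5}  B7 = {1, 4}  B8 = {2, 4}
Tree: B1–B2, B2–B3, B3–B4, B4–B5, B5–B6, B6–B7, B7–B8

Each bag holds 2 vertices, so the decomposition has width 1, which upper-bounds the treewidth. Since G has at least one edge (e.g. 7–8), it is not an edgeless graph, so tw(G) ≥ 1. The upper and lower bounds meet at 1, so that is the treewidth.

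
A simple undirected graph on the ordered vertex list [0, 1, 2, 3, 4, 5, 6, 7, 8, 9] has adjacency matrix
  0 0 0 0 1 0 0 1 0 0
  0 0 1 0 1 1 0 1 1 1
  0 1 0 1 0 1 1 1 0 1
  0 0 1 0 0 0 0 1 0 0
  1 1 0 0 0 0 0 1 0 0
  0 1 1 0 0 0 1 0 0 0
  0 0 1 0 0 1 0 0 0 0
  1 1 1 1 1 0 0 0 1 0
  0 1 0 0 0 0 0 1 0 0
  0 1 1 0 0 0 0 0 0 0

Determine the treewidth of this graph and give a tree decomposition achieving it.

Each bag holds 3 vertices, so the decomposition has width 2, which upper-bounds the treewidth. Conversely, {0, 4, 7} is a clique of size 3, and the vertices of any clique must share a bag in every tree decomposition; so some bag has ≥ 3 vertices and tw(G) ≥ 2. Combining the bounds, tw(G) = 2.

Treewidth 2.
One optimal decomposition is:
Bags: B1 = {0, 4, 7}  B2 = {1, 4, 7}  B3 = {1, 2, 7}  B4 = {1, 2, 5}  B5 = {1, 7, 8}  B6 = {1, 2, 9}  B7 = {2, 5, 6}  B8 = {2, 3, 7}
Tree: B1–B2, B2–B3, B3–B4, B2–B5, B4–B6, B4–B7, B3–B8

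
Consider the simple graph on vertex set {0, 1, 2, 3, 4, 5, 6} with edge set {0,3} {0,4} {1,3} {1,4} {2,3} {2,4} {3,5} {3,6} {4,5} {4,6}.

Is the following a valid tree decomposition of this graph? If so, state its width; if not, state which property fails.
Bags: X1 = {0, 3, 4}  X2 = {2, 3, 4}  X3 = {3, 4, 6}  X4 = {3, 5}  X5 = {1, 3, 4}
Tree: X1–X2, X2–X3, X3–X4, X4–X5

A tree decomposition must satisfy three properties: every vertex lies in some bag; for every edge, both endpoints lie together in some bag; and for every vertex, the bags containing it form a connected subtree. Here edge (4,5) lies in no bag, so the decomposition is invalid.

No — edge (4,5) lies in no bag.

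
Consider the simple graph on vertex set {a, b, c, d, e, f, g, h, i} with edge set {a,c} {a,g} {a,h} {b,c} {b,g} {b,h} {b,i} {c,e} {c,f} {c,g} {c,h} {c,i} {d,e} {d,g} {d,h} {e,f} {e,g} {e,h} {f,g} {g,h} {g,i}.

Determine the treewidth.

A width-3 tree decomposition is:
Bags: B1 = {c, e, g, h}  B2 = {c, e, f, g}  B3 = {d, e, g, h}  B4 = {b, c, g, h}  B5 = {b, c, g, i}  B6 = {a, c, g, h}
Tree: B1–B2, B1–B3, B1–B4, B4–B5, B4–B6
Every bag has size at most 4, so the width is 4 − 1 = 3 and tw(G) ≤ 3. On the other hand G contains the 4-clique {d, e, g, h}. A clique must lie in a single bag of any decomposition, so no decomposition can have width below 3. Combining the bounds, tw(G) = 3.

3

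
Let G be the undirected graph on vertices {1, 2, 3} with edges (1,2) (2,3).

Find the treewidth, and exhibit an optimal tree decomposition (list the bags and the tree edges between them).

Treewidth 1.
One such decomposition:
Bags: B1 = {2, 3}  B2 = {1, 2}
Tree: B1–B2

The largest bag has 2 vertices, giving width 1; this decomposition certifies tw(G) ≤ 1. Any graph with an edge has treewidth ≥ 1, and G has the edge 3–2. Hence tw(G) = 1 exactly.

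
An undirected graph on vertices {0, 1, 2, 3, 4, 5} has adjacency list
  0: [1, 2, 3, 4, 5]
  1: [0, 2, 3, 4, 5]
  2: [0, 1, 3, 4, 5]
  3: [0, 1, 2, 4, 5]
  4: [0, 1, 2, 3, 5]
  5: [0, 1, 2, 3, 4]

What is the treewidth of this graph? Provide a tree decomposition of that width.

With just one bag of size 6, the width is 6 − 1 = 5, so tw(G) ≤ 5. On the other hand G contains the 6-clique {0, 1, 2, 3, 4, 5}. A clique must lie in a single bag of any decomposition, so no decomposition can have width below 5. Hence tw(G) = 5 exactly.

Treewidth 5.
Bags: B1 = {0, 1, 2, 3, 4, 5}
Tree: (single bag)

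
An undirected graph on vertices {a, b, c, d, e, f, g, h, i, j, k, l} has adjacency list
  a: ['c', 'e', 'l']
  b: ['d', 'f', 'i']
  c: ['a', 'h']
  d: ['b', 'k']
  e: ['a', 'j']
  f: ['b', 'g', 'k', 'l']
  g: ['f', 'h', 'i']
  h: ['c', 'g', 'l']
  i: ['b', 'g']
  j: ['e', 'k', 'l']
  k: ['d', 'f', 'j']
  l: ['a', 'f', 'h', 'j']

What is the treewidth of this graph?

3

A width-3 tree decomposition is:
Bags: B1 = {a, c, e, h}  B2 = {a, e, h, l}  B3 = {e, h, j, l}  B4 = {g, h, j, l}  B5 = {f, g, j, l}  B6 = {f, g, j, k}  B7 = {f, g, i, k}  B8 = {b, f, i, k}  B9 = {b, d, i, k}
Tree: B1–B2, B2–B3, B3–B4, B4–B5, B5–B6, B6–B7, B7–B8, B8–B9
Each bag holds 4 vertices, so the decomposition has width 3, which upper-bounds the treewidth. For the lower bound: the 4 vertex sets {a,c,e}, {h}, {l}, {f,g,j,k} are disjoint, each induces a connected subgraph, and every pair is joined by at least one edge of G. Contracting each set to a single vertex therefore yields K_{4} as a minor, and since treewidth is minor-monotone, tw(G) ≥ tw(K_{4}) = 3. Hence tw(G) = 3 exactly.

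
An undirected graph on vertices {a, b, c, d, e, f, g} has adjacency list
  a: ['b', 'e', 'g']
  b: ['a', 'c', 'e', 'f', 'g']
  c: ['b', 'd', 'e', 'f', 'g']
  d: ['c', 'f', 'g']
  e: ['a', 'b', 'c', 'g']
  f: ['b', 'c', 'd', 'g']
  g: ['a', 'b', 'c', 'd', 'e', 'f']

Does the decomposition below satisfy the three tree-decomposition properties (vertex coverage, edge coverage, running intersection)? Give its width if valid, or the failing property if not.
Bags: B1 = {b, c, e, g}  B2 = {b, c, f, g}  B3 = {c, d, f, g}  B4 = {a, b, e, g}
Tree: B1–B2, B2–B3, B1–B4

Yes; width 3.

Vertex coverage: the bags together contain {a, b, c, d, e, f, g}, the full vertex set. Edge coverage: each edge of G has both endpoints in at least one bag. Running intersection: for every vertex, the bags containing it form a connected subtree. All three properties hold, so this is a valid tree decomposition of width max|bag| − 1 = 3, and hence tw(G) ≤ 3.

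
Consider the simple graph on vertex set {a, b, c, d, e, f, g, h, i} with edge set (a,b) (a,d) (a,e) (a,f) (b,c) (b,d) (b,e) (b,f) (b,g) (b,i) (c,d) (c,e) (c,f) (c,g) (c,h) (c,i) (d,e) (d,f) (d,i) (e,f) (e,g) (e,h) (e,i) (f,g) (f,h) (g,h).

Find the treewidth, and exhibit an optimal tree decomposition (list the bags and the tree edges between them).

Treewidth 4.
Bags: B1 = {b, c, e, f, g}  B2 = {c, e, f, g, h}  B3 = {b, c, d, e, f}  B4 = {a, b, d, e, f}  B5 = {b, c, d, e, i}
Tree: B1–B2, B1–B3, B3–B4, B3–B5

Every bag has size at most 5, so the width is 5 − 1 = 4 and tw(G) ≤ 4. Conversely, {c, e, f, g, h} is a clique of size 5, and the vertices of any clique must share a bag in every tree decomposition; so some bag has ≥ 5 vertices and tw(G) ≥ 4. Combining the bounds, tw(G) = 4.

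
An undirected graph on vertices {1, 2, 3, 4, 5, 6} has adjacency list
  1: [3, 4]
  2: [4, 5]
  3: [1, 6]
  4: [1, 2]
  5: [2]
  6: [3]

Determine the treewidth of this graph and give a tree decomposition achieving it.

Each bag holds 2 vertices, so the decomposition has width 1, which upper-bounds the treewidth. Any graph with an edge has treewidth ≥ 1, and G has the edge 6–3. Therefore the treewidth is 1.

Treewidth 1.
One such decomposition:
Bags: B1 = {3, 6}  B2 = {1, 3}  B3 = {1, 4}  B4 = {2, 4}  B5 = {2, 5}
Tree: B1–B2, B2–B3, B3–B4, B4–B5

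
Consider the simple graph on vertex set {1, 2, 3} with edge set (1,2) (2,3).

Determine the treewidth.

A width-1 tree decomposition is:
Bags: B1 = {2, 3}  B2 = {1, 2}
Tree: B1–B2
Each bag holds 2 vertices, so the decomposition has width 1, which upper-bounds the treewidth. Since G has at least one edge (e.g. 2–3), it is not an edgeless graph, so tw(G) ≥ 1. Hence tw(G) = 1 exactly.

1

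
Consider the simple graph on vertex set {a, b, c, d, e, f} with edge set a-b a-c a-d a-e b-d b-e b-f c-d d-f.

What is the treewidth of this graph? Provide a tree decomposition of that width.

The largest bag has 3 vertices, giving width 2; this decomposition certifies tw(G) ≤ 2. For the lower bound, the 3 vertices {b, d, f} are pairwise adjacent, and any tree decomposition puts a clique entirely inside one bag — forcing width ≥ 2. The upper and lower bounds meet at 2, so that is the treewidth.

Treewidth 2.
Bags: B1 = {a, b, d}  B2 = {b, d, f}  B3 = {a, c, d}  B4 = {a, b, e}
Tree: B1–B2, B1–B3, B1–B4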